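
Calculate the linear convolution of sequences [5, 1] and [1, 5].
y[0] = 5×1 = 5; y[1] = 5×5 + 1×1 = 26; y[2] = 1×5 = 5

[5, 26, 5]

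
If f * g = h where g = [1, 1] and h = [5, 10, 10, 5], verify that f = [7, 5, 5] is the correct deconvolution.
Forward-compute [7, 5, 5] * [1, 1]: h[0] = 7×1 = 7; h[1] = 7×1 + 5×1 = 12; h[2] = 5×1 + 5×1 = 10; h[3] = 5×1 = 5 → [7, 12, 10, 5]. Does not match given h = [5, 10, 10, 5].

Not verified. [7, 5, 5] * [1, 1] = [7, 12, 10, 5], which differs from [5, 10, 10, 5] at index 0.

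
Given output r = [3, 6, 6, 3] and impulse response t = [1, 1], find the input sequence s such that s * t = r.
Deconvolve r=[3, 6, 6, 3] by t=[1, 1]. Since t[0]=1, solve forward: s[0] = r[0] / 1 = 3; s[1] = (r[1] - 3×1) / 1 = 3; s[2] = (r[2] - 3×1) / 1 = 3. So s = [3, 3, 3]. Check by forward convolution: r[0] = 3×1 = 3; r[1] = 3×1 + 3×1 = 6; r[2] = 3×1 + 3×1 = 6; r[3] = 3×1 = 3

[3, 3, 3]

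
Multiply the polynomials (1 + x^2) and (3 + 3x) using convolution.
Ascending coefficients: a = [1, 0, 1], b = [3, 3]. c[0] = 1×3 = 3; c[1] = 1×3 + 0×3 = 3; c[2] = 0×3 + 1×3 = 3; c[3] = 1×3 = 3. Result coefficients: [3, 3, 3, 3] → 3 + 3x + 3x^2 + 3x^3

3 + 3x + 3x^2 + 3x^3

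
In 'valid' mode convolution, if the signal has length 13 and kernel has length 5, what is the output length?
'Valid' mode counts only positions where the kernel fully overlaps the signal: m - n + 1 = 13 - 5 + 1 = 9

9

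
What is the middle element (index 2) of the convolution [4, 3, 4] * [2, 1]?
Use y[k] = Σ_i a[i]·b[k-i] at k=2. y[2] = 3×1 + 4×2 = 11

11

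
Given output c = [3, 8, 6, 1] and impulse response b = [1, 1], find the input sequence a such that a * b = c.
Deconvolve c=[3, 8, 6, 1] by b=[1, 1]. Since b[0]=1, solve forward: a[0] = c[0] / 1 = 3; a[1] = (c[1] - 3×1) / 1 = 5; a[2] = (c[2] - 5×1) / 1 = 1. So a = [3, 5, 1]. Check by forward convolution: c[0] = 3×1 = 3; c[1] = 3×1 + 5×1 = 8; c[2] = 5×1 + 1×1 = 6; c[3] = 1×1 = 1

[3, 5, 1]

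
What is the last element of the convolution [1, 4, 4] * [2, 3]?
Use y[k] = Σ_i a[i]·b[k-i] at k=3. y[3] = 4×3 = 12

12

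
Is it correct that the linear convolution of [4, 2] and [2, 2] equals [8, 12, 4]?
Recompute linear convolution of [4, 2] and [2, 2]: y[0] = 4×2 = 8; y[1] = 4×2 + 2×2 = 12; y[2] = 2×2 = 4 → [8, 12, 4]. Given [8, 12, 4] matches, so answer: Yes

Yes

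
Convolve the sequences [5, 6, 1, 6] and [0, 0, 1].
y[0] = 5×0 = 0; y[1] = 5×0 + 6×0 = 0; y[2] = 5×1 + 6×0 + 1×0 = 5; y[3] = 6×1 + 1×0 + 6×0 = 6; y[4] = 1×1 + 6×0 = 1; y[5] = 6×1 = 6

[0, 0, 5, 6, 1, 6]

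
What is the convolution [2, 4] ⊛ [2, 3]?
y[0] = 2×2 = 4; y[1] = 2×3 + 4×2 = 14; y[2] = 4×3 = 12

[4, 14, 12]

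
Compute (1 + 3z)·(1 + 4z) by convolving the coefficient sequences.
Ascending coefficients: a = [1, 3], b = [1, 4]. c[0] = 1×1 = 1; c[1] = 1×4 + 3×1 = 7; c[2] = 3×4 = 12. Result coefficients: [1, 7, 12] → 1 + 7z + 12z^2

1 + 7z + 12z^2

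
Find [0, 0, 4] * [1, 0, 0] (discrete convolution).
y[0] = 0×1 = 0; y[1] = 0×0 + 0×1 = 0; y[2] = 0×0 + 0×0 + 4×1 = 4; y[3] = 0×0 + 4×0 = 0; y[4] = 4×0 = 0

[0, 0, 4, 0, 0]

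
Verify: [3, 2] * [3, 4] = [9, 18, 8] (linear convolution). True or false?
Recompute linear convolution of [3, 2] and [3, 4]: y[0] = 3×3 = 9; y[1] = 3×4 + 2×3 = 18; y[2] = 2×4 = 8 → [9, 18, 8]. Given [9, 18, 8] matches, so answer: Yes

Yes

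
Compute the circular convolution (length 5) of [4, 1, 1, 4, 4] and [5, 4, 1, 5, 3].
Use y[k] = Σ_j u[j]·v[(k-j) mod 5]. y[0] = 4×5 + 1×3 + 1×5 + 4×1 + 4×4 = 48; y[1] = 4×4 + 1×5 + 1×3 + 4×5 + 4×1 = 48; y[2] = 4×1 + 1×4 + 1×5 + 4×3 + 4×5 = 45; y[3] = 4×5 + 1×1 + 1×4 + 4×5 + 4×3 = 57; y[4] = 4×3 + 1×5 + 1×1 + 4×4 + 4×5 = 54. Result: [48, 48, 45, 57, 54]

[48, 48, 45, 57, 54]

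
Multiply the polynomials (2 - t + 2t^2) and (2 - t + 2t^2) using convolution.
Ascending coefficients: a = [2, -1, 2], b = [2, -1, 2]. c[0] = 2×2 = 4; c[1] = 2×-1 + -1×2 = -4; c[2] = 2×2 + -1×-1 + 2×2 = 9; c[3] = -1×2 + 2×-1 = -4; c[4] = 2×2 = 4. Result coefficients: [4, -4, 9, -4, 4] → 4 - 4t + 9t^2 - 4t^3 + 4t^4

4 - 4t + 9t^2 - 4t^3 + 4t^4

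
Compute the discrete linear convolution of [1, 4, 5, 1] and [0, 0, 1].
y[0] = 1×0 = 0; y[1] = 1×0 + 4×0 = 0; y[2] = 1×1 + 4×0 + 5×0 = 1; y[3] = 4×1 + 5×0 + 1×0 = 4; y[4] = 5×1 + 1×0 = 5; y[5] = 1×1 = 1

[0, 0, 1, 4, 5, 1]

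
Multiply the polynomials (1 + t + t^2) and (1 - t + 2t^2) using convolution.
Ascending coefficients: a = [1, 1, 1], b = [1, -1, 2]. c[0] = 1×1 = 1; c[1] = 1×-1 + 1×1 = 0; c[2] = 1×2 + 1×-1 + 1×1 = 2; c[3] = 1×2 + 1×-1 = 1; c[4] = 1×2 = 2. Result coefficients: [1, 0, 2, 1, 2] → 1 + 2t^2 + t^3 + 2t^4

1 + 2t^2 + t^3 + 2t^4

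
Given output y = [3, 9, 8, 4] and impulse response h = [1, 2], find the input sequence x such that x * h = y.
Deconvolve y=[3, 9, 8, 4] by h=[1, 2]. Since h[0]=1, solve forward: x[0] = y[0] / 1 = 3; x[1] = (y[1] - 3×2) / 1 = 3; x[2] = (y[2] - 3×2) / 1 = 2. So x = [3, 3, 2]. Check by forward convolution: y[0] = 3×1 = 3; y[1] = 3×2 + 3×1 = 9; y[2] = 3×2 + 2×1 = 8; y[3] = 2×2 = 4

[3, 3, 2]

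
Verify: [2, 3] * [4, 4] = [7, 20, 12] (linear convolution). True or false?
Recompute linear convolution of [2, 3] and [4, 4]: y[0] = 2×4 = 8; y[1] = 2×4 + 3×4 = 20; y[2] = 3×4 = 12 → [8, 20, 12]. Compare to given [7, 20, 12]: they differ at index 0: given 7, correct 8, so answer: No

No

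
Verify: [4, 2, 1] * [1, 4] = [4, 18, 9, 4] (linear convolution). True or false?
Recompute linear convolution of [4, 2, 1] and [1, 4]: y[0] = 4×1 = 4; y[1] = 4×4 + 2×1 = 18; y[2] = 2×4 + 1×1 = 9; y[3] = 1×4 = 4 → [4, 18, 9, 4]. Given [4, 18, 9, 4] matches, so answer: Yes

Yes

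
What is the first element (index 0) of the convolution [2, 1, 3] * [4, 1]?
Use y[k] = Σ_i a[i]·b[k-i] at k=0. y[0] = 2×4 = 8

8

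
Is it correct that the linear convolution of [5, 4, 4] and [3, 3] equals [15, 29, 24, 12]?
Recompute linear convolution of [5, 4, 4] and [3, 3]: y[0] = 5×3 = 15; y[1] = 5×3 + 4×3 = 27; y[2] = 4×3 + 4×3 = 24; y[3] = 4×3 = 12 → [15, 27, 24, 12]. Compare to given [15, 29, 24, 12]: they differ at index 1: given 29, correct 27, so answer: No

No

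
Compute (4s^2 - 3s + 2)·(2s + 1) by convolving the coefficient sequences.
Ascending coefficients: a = [2, -3, 4], b = [1, 2]. c[0] = 2×1 = 2; c[1] = 2×2 + -3×1 = 1; c[2] = -3×2 + 4×1 = -2; c[3] = 4×2 = 8. Result coefficients: [2, 1, -2, 8] → 8s^3 - 2s^2 + s + 2

8s^3 - 2s^2 + s + 2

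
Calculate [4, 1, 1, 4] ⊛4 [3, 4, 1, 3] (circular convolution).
Use y[k] = Σ_j s[j]·t[(k-j) mod 4]. y[0] = 4×3 + 1×3 + 1×1 + 4×4 = 32; y[1] = 4×4 + 1×3 + 1×3 + 4×1 = 26; y[2] = 4×1 + 1×4 + 1×3 + 4×3 = 23; y[3] = 4×3 + 1×1 + 1×4 + 4×3 = 29. Result: [32, 26, 23, 29]

[32, 26, 23, 29]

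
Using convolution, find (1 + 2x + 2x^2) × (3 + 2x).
Ascending coefficients: a = [1, 2, 2], b = [3, 2]. c[0] = 1×3 = 3; c[1] = 1×2 + 2×3 = 8; c[2] = 2×2 + 2×3 = 10; c[3] = 2×2 = 4. Result coefficients: [3, 8, 10, 4] → 3 + 8x + 10x^2 + 4x^3

3 + 8x + 10x^2 + 4x^3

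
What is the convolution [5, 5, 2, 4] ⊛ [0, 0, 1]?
y[0] = 5×0 = 0; y[1] = 5×0 + 5×0 = 0; y[2] = 5×1 + 5×0 + 2×0 = 5; y[3] = 5×1 + 2×0 + 4×0 = 5; y[4] = 2×1 + 4×0 = 2; y[5] = 4×1 = 4

[0, 0, 5, 5, 2, 4]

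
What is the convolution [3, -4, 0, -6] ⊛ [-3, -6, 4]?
y[0] = 3×-3 = -9; y[1] = 3×-6 + -4×-3 = -6; y[2] = 3×4 + -4×-6 + 0×-3 = 36; y[3] = -4×4 + 0×-6 + -6×-3 = 2; y[4] = 0×4 + -6×-6 = 36; y[5] = -6×4 = -24

[-9, -6, 36, 2, 36, -24]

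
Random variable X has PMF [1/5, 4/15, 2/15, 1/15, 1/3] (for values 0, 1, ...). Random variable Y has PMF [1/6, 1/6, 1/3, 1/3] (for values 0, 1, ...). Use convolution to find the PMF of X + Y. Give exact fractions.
P(X+Y=k) = Σ_i P(X=i)·P(Y=k-i) — a convolution of [1/5, 4/15, 2/15, 1/15, 1/3] and [1/6, 1/6, 1/3, 1/3]. P(X+Y=0) = (1/5)×(1/6) = 1/30; P(X+Y=1) = (1/5)×(1/6) + (4/15)×(1/6) = 1/30 + 2/45 = 7/90; P(X+Y=2) = (1/5)×(1/3) + (4/15)×(1/6) + (2/15)×(1/6) = 1/15 + 2/45 + 1/45 = 2/15; P(X+Y=3) = (1/5)×(1/3) + (4/15)×(1/3) + (2/15)×(1/6) + (1/15)×(1/6) = 1/15 + 4/45 + 1/45 + 1/90 = 17/90; P(X+Y=4) = (4/15)×(1/3) + (2/15)×(1/3) + (1/15)×(1/6) + (1/3)×(1/6) = 4/45 + 2/45 + 1/90 + 1/18 = 1/5; P(X+Y=5) = (2/15)×(1/3) + (1/15)×(1/3) + (1/3)×(1/6) = 2/45 + 1/45 + 1/18 = 11/90; P(X+Y=6) = (1/15)×(1/3) + (1/3)×(1/3) = 1/45 + 1/9 = 2/15; P(X+Y=7) = (1/3)×(1/3) = 1/9. PMF: [1/30, 7/90, 2/15, 17/90, 1/5, 11/90, 2/15, 1/9] (sums to 1 ✓)

[1/30, 7/90, 2/15, 17/90, 1/5, 11/90, 2/15, 1/9]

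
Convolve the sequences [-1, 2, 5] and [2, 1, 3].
y[0] = -1×2 = -2; y[1] = -1×1 + 2×2 = 3; y[2] = -1×3 + 2×1 + 5×2 = 9; y[3] = 2×3 + 5×1 = 11; y[4] = 5×3 = 15

[-2, 3, 9, 11, 15]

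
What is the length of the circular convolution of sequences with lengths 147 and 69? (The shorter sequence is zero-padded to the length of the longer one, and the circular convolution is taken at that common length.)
Circular convolution (zero-padding the shorter input) has length max(m, n) = max(147, 69) = 147

147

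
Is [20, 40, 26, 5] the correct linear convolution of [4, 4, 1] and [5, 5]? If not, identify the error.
Recompute linear convolution of [4, 4, 1] and [5, 5]: y[0] = 4×5 = 20; y[1] = 4×5 + 4×5 = 40; y[2] = 4×5 + 1×5 = 25; y[3] = 1×5 = 5 → [20, 40, 25, 5]. Compare to given [20, 40, 26, 5]: they differ at index 2: given 26, correct 25, so answer: No

No. Error at index 2: given 26, correct 25.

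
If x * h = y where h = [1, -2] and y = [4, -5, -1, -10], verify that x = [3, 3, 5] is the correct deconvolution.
Forward-compute [3, 3, 5] * [1, -2]: y[0] = 3×1 = 3; y[1] = 3×-2 + 3×1 = -3; y[2] = 3×-2 + 5×1 = -1; y[3] = 5×-2 = -10 → [3, -3, -1, -10]. Does not match given y = [4, -5, -1, -10].

Not verified. [3, 3, 5] * [1, -2] = [3, -3, -1, -10], which differs from [4, -5, -1, -10] at index 0.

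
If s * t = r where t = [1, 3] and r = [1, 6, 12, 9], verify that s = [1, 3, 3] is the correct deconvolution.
Forward-compute [1, 3, 3] * [1, 3]: r[0] = 1×1 = 1; r[1] = 1×3 + 3×1 = 6; r[2] = 3×3 + 3×1 = 12; r[3] = 3×3 = 9 → [1, 6, 12, 9]. Matches given r = [1, 6, 12, 9], so verified.

Verified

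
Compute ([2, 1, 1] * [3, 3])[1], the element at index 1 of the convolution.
Use y[k] = Σ_i a[i]·b[k-i] at k=1. y[1] = 2×3 + 1×3 = 9

9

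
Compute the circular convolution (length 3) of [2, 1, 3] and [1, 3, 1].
Use y[k] = Σ_j x[j]·h[(k-j) mod 3]. y[0] = 2×1 + 1×1 + 3×3 = 12; y[1] = 2×3 + 1×1 + 3×1 = 10; y[2] = 2×1 + 1×3 + 3×1 = 8. Result: [12, 10, 8]

[12, 10, 8]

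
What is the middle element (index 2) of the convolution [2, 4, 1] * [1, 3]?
Use y[k] = Σ_i a[i]·b[k-i] at k=2. y[2] = 4×3 + 1×1 = 13

13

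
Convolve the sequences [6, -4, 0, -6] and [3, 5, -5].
y[0] = 6×3 = 18; y[1] = 6×5 + -4×3 = 18; y[2] = 6×-5 + -4×5 + 0×3 = -50; y[3] = -4×-5 + 0×5 + -6×3 = 2; y[4] = 0×-5 + -6×5 = -30; y[5] = -6×-5 = 30

[18, 18, -50, 2, -30, 30]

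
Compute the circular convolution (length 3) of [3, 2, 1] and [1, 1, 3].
Use y[k] = Σ_j s[j]·t[(k-j) mod 3]. y[0] = 3×1 + 2×3 + 1×1 = 10; y[1] = 3×1 + 2×1 + 1×3 = 8; y[2] = 3×3 + 2×1 + 1×1 = 12. Result: [10, 8, 12]

[10, 8, 12]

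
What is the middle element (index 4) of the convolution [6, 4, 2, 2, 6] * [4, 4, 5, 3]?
Use y[k] = Σ_i a[i]·b[k-i] at k=4. y[4] = 4×3 + 2×5 + 2×4 + 6×4 = 54

54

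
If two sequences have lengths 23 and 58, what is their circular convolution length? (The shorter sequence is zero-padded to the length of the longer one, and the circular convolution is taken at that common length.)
Circular convolution (zero-padding the shorter input) has length max(m, n) = max(23, 58) = 58

58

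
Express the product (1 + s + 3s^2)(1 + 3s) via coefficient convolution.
Ascending coefficients: a = [1, 1, 3], b = [1, 3]. c[0] = 1×1 = 1; c[1] = 1×3 + 1×1 = 4; c[2] = 1×3 + 3×1 = 6; c[3] = 3×3 = 9. Result coefficients: [1, 4, 6, 9] → 1 + 4s + 6s^2 + 9s^3

1 + 4s + 6s^2 + 9s^3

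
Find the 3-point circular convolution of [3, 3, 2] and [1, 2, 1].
Use y[k] = Σ_j x[j]·h[(k-j) mod 3]. y[0] = 3×1 + 3×1 + 2×2 = 10; y[1] = 3×2 + 3×1 + 2×1 = 11; y[2] = 3×1 + 3×2 + 2×1 = 11. Result: [10, 11, 11]

[10, 11, 11]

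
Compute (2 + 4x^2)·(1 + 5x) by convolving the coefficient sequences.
Ascending coefficients: a = [2, 0, 4], b = [1, 5]. c[0] = 2×1 = 2; c[1] = 2×5 + 0×1 = 10; c[2] = 0×5 + 4×1 = 4; c[3] = 4×5 = 20. Result coefficients: [2, 10, 4, 20] → 2 + 10x + 4x^2 + 20x^3

2 + 10x + 4x^2 + 20x^3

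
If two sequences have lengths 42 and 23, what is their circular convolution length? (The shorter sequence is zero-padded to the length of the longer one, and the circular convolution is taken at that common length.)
Circular convolution (zero-padding the shorter input) has length max(m, n) = max(42, 23) = 42

42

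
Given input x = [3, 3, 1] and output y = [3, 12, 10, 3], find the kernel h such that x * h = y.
Output length 4 = len(x) + len(h) - 1 ⇒ len(h) = 2. Solve h forward using h[k] = (y[k] - Σ_{i≥1} x[i]·h[k-i]) / x[0]: h[0] = y[0] / x[0] = 3 / 3 = 1; h[1] = (y[1] - 3×1) / x[0] = (12 - 3×1) / 3 = 3. So h = [1, 3]. Forward-check [3, 3, 1] * [1, 3]: y[0] = 3×1 = 3; y[1] = 3×3 + 3×1 = 12; y[2] = 3×3 + 1×1 = 10; y[3] = 1×3 = 3 → [3, 12, 10, 3] ✓

[1, 3]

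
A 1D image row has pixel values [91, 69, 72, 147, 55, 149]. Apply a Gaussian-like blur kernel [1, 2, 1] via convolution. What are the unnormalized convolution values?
Convolve image row [91, 69, 72, 147, 55, 149] with kernel [1, 2, 1]: y[0] = 91×1 = 91; y[1] = 91×2 + 69×1 = 251; y[2] = 91×1 + 69×2 + 72×1 = 301; y[3] = 69×1 + 72×2 + 147×1 = 360; y[4] = 72×1 + 147×2 + 55×1 = 421; y[5] = 147×1 + 55×2 + 149×1 = 406; y[6] = 55×1 + 149×2 = 353; y[7] = 149×1 = 149 → [91, 251, 301, 360, 421, 406, 353, 149]. Normalization factor = sum(kernel) = 4.

[91, 251, 301, 360, 421, 406, 353, 149]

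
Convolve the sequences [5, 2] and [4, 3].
y[0] = 5×4 = 20; y[1] = 5×3 + 2×4 = 23; y[2] = 2×3 = 6

[20, 23, 6]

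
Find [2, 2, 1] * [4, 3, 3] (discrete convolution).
y[0] = 2×4 = 8; y[1] = 2×3 + 2×4 = 14; y[2] = 2×3 + 2×3 + 1×4 = 16; y[3] = 2×3 + 1×3 = 9; y[4] = 1×3 = 3

[8, 14, 16, 9, 3]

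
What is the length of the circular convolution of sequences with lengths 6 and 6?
Circular convolution (zero-padding the shorter input) has length max(m, n) = max(6, 6) = 6

6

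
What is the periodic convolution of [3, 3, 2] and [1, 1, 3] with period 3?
Use y[k] = Σ_j s[j]·t[(k-j) mod 3]. y[0] = 3×1 + 3×3 + 2×1 = 14; y[1] = 3×1 + 3×1 + 2×3 = 12; y[2] = 3×3 + 3×1 + 2×1 = 14. Result: [14, 12, 14]

[14, 12, 14]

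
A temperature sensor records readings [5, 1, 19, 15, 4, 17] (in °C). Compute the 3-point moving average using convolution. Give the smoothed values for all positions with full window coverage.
3-point moving average kernel = [1, 1, 1]. Apply in 'valid' mode (full window coverage): avg[0] = (5 + 1 + 19) / 3 = 8.33; avg[1] = (1 + 19 + 15) / 3 = 11.67; avg[2] = (19 + 15 + 4) / 3 = 12.67; avg[3] = (15 + 4 + 17) / 3 = 12.0. Smoothed values: [8.33, 11.67, 12.67, 12.0]

[8.33, 11.67, 12.67, 12.0]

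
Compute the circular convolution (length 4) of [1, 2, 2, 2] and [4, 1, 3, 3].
Use y[k] = Σ_j a[j]·b[(k-j) mod 4]. y[0] = 1×4 + 2×3 + 2×3 + 2×1 = 18; y[1] = 1×1 + 2×4 + 2×3 + 2×3 = 21; y[2] = 1×3 + 2×1 + 2×4 + 2×3 = 19; y[3] = 1×3 + 2×3 + 2×1 + 2×4 = 19. Result: [18, 21, 19, 19]

[18, 21, 19, 19]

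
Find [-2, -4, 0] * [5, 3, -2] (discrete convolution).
y[0] = -2×5 = -10; y[1] = -2×3 + -4×5 = -26; y[2] = -2×-2 + -4×3 + 0×5 = -8; y[3] = -4×-2 + 0×3 = 8; y[4] = 0×-2 = 0

[-10, -26, -8, 8, 0]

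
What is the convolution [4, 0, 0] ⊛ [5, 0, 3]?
y[0] = 4×5 = 20; y[1] = 4×0 + 0×5 = 0; y[2] = 4×3 + 0×0 + 0×5 = 12; y[3] = 0×3 + 0×0 = 0; y[4] = 0×3 = 0

[20, 0, 12, 0, 0]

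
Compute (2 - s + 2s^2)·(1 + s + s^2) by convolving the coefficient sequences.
Ascending coefficients: a = [2, -1, 2], b = [1, 1, 1]. c[0] = 2×1 = 2; c[1] = 2×1 + -1×1 = 1; c[2] = 2×1 + -1×1 + 2×1 = 3; c[3] = -1×1 + 2×1 = 1; c[4] = 2×1 = 2. Result coefficients: [2, 1, 3, 1, 2] → 2 + s + 3s^2 + s^3 + 2s^4

2 + s + 3s^2 + s^3 + 2s^4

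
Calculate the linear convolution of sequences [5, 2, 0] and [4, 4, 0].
y[0] = 5×4 = 20; y[1] = 5×4 + 2×4 = 28; y[2] = 5×0 + 2×4 + 0×4 = 8; y[3] = 2×0 + 0×4 = 0; y[4] = 0×0 = 0

[20, 28, 8, 0, 0]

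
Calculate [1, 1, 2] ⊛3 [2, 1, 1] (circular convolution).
Use y[k] = Σ_j f[j]·g[(k-j) mod 3]. y[0] = 1×2 + 1×1 + 2×1 = 5; y[1] = 1×1 + 1×2 + 2×1 = 5; y[2] = 1×1 + 1×1 + 2×2 = 6. Result: [5, 5, 6]

[5, 5, 6]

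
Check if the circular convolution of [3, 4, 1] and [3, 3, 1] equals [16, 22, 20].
Recompute circular convolution of [3, 4, 1] and [3, 3, 1]: y[0] = 3×3 + 4×1 + 1×3 = 16; y[1] = 3×3 + 4×3 + 1×1 = 22; y[2] = 3×1 + 4×3 + 1×3 = 18 → [16, 22, 18]. Compare to given [16, 22, 20]: they differ at index 2: given 20, correct 18, so answer: No

No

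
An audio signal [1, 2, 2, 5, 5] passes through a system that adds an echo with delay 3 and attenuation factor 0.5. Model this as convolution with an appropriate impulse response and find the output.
Direct-path + delayed-attenuated-path model → impulse response h = [1, 0, 0, 0.5] (1 at lag 0, 0.5 at lag 3). Output y[n] = x[n] + 0.5·x[n - 3] (with x[n] = 0 outside 0..4): y[0] = 1 + 0.5×0 = 1; y[1] = 2 + 0.5×0 = 2; y[2] = 2 + 0.5×0 = 2; y[3] = 5 + 0.5×1 = 5.5; y[4] = 5 + 0.5×2 = 6.0; y[5] = 0 + 0.5×2 = 1.0; y[6] = 0 + 0.5×5 = 2.5; y[7] = 0 + 0.5×5 = 2.5. So y = [1, 2, 2, 5.5, 6.0, 1.0, 2.5, 2.5]

[1, 2, 2, 5.5, 6.0, 1.0, 2.5, 2.5]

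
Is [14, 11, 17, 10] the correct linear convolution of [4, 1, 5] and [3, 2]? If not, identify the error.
Recompute linear convolution of [4, 1, 5] and [3, 2]: y[0] = 4×3 = 12; y[1] = 4×2 + 1×3 = 11; y[2] = 1×2 + 5×3 = 17; y[3] = 5×2 = 10 → [12, 11, 17, 10]. Compare to given [14, 11, 17, 10]: they differ at index 0: given 14, correct 12, so answer: No

No. Error at index 0: given 14, correct 12.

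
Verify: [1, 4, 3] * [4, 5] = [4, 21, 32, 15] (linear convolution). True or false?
Recompute linear convolution of [1, 4, 3] and [4, 5]: y[0] = 1×4 = 4; y[1] = 1×5 + 4×4 = 21; y[2] = 4×5 + 3×4 = 32; y[3] = 3×5 = 15 → [4, 21, 32, 15]. Given [4, 21, 32, 15] matches, so answer: Yes

Yes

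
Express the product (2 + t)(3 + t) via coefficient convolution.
Ascending coefficients: a = [2, 1], b = [3, 1]. c[0] = 2×3 = 6; c[1] = 2×1 + 1×3 = 5; c[2] = 1×1 = 1. Result coefficients: [6, 5, 1] → 6 + 5t + t^2

6 + 5t + t^2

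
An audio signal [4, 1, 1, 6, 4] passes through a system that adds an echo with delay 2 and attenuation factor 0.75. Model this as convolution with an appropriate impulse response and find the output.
Direct-path + delayed-attenuated-path model → impulse response h = [1, 0, 0.75] (1 at lag 0, 0.75 at lag 2). Output y[n] = x[n] + 0.75·x[n - 2] (with x[n] = 0 outside 0..4): y[0] = 4 + 0.75×0 = 4; y[1] = 1 + 0.75×0 = 1; y[2] = 1 + 0.75×4 = 4.0; y[3] = 6 + 0.75×1 = 6.75; y[4] = 4 + 0.75×1 = 4.75; y[5] = 0 + 0.75×6 = 4.5; y[6] = 0 + 0.75×4 = 3.0. So y = [4, 1, 4.0, 6.75, 4.75, 4.5, 3.0]

[4, 1, 4.0, 6.75, 4.75, 4.5, 3.0]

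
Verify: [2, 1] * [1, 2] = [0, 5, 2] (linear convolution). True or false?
Recompute linear convolution of [2, 1] and [1, 2]: y[0] = 2×1 = 2; y[1] = 2×2 + 1×1 = 5; y[2] = 1×2 = 2 → [2, 5, 2]. Compare to given [0, 5, 2]: they differ at index 0: given 0, correct 2, so answer: No

No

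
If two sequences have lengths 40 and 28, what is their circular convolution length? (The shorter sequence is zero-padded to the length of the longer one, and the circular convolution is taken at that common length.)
Circular convolution (zero-padding the shorter input) has length max(m, n) = max(40, 28) = 40

40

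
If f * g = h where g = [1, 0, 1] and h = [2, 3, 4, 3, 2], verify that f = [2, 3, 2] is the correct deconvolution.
Forward-compute [2, 3, 2] * [1, 0, 1]: h[0] = 2×1 = 2; h[1] = 2×0 + 3×1 = 3; h[2] = 2×1 + 3×0 + 2×1 = 4; h[3] = 3×1 + 2×0 = 3; h[4] = 2×1 = 2 → [2, 3, 4, 3, 2]. Matches given h = [2, 3, 4, 3, 2], so verified.

Verified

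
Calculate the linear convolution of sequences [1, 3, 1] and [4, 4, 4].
y[0] = 1×4 = 4; y[1] = 1×4 + 3×4 = 16; y[2] = 1×4 + 3×4 + 1×4 = 20; y[3] = 3×4 + 1×4 = 16; y[4] = 1×4 = 4

[4, 16, 20, 16, 4]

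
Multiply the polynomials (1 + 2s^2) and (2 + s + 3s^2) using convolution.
Ascending coefficients: a = [1, 0, 2], b = [2, 1, 3]. c[0] = 1×2 = 2; c[1] = 1×1 + 0×2 = 1; c[2] = 1×3 + 0×1 + 2×2 = 7; c[3] = 0×3 + 2×1 = 2; c[4] = 2×3 = 6. Result coefficients: [2, 1, 7, 2, 6] → 2 + s + 7s^2 + 2s^3 + 6s^4

2 + s + 7s^2 + 2s^3 + 6s^4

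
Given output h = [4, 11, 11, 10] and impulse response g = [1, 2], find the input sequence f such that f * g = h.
Deconvolve h=[4, 11, 11, 10] by g=[1, 2]. Since g[0]=1, solve forward: f[0] = h[0] / 1 = 4; f[1] = (h[1] - 4×2) / 1 = 3; f[2] = (h[2] - 3×2) / 1 = 5. So f = [4, 3, 5]. Check by forward convolution: h[0] = 4×1 = 4; h[1] = 4×2 + 3×1 = 11; h[2] = 3×2 + 5×1 = 11; h[3] = 5×2 = 10

[4, 3, 5]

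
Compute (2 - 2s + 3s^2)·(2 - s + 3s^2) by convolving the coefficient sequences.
Ascending coefficients: a = [2, -2, 3], b = [2, -1, 3]. c[0] = 2×2 = 4; c[1] = 2×-1 + -2×2 = -6; c[2] = 2×3 + -2×-1 + 3×2 = 14; c[3] = -2×3 + 3×-1 = -9; c[4] = 3×3 = 9. Result coefficients: [4, -6, 14, -9, 9] → 4 - 6s + 14s^2 - 9s^3 + 9s^4

4 - 6s + 14s^2 - 9s^3 + 9s^4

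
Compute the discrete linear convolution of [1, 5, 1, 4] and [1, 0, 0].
y[0] = 1×1 = 1; y[1] = 1×0 + 5×1 = 5; y[2] = 1×0 + 5×0 + 1×1 = 1; y[3] = 5×0 + 1×0 + 4×1 = 4; y[4] = 1×0 + 4×0 = 0; y[5] = 4×0 = 0

[1, 5, 1, 4, 0, 0]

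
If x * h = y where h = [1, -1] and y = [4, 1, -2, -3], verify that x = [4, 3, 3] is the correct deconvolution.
Forward-compute [4, 3, 3] * [1, -1]: y[0] = 4×1 = 4; y[1] = 4×-1 + 3×1 = -1; y[2] = 3×-1 + 3×1 = 0; y[3] = 3×-1 = -3 → [4, -1, 0, -3]. Does not match given y = [4, 1, -2, -3].

Not verified. [4, 3, 3] * [1, -1] = [4, -1, 0, -3], which differs from [4, 1, -2, -3] at index 1.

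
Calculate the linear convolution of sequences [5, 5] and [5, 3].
y[0] = 5×5 = 25; y[1] = 5×3 + 5×5 = 40; y[2] = 5×3 = 15

[25, 40, 15]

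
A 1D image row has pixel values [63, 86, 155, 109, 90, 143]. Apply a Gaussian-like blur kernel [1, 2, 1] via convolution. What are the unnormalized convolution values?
Convolve image row [63, 86, 155, 109, 90, 143] with kernel [1, 2, 1]: y[0] = 63×1 = 63; y[1] = 63×2 + 86×1 = 212; y[2] = 63×1 + 86×2 + 155×1 = 390; y[3] = 86×1 + 155×2 + 109×1 = 505; y[4] = 155×1 + 109×2 + 90×1 = 463; y[5] = 109×1 + 90×2 + 143×1 = 432; y[6] = 90×1 + 143×2 = 376; y[7] = 143×1 = 143 → [63, 212, 390, 505, 463, 432, 376, 143]. Normalization factor = sum(kernel) = 4.

[63, 212, 390, 505, 463, 432, 376, 143]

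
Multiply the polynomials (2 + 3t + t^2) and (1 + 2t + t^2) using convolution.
Ascending coefficients: a = [2, 3, 1], b = [1, 2, 1]. c[0] = 2×1 = 2; c[1] = 2×2 + 3×1 = 7; c[2] = 2×1 + 3×2 + 1×1 = 9; c[3] = 3×1 + 1×2 = 5; c[4] = 1×1 = 1. Result coefficients: [2, 7, 9, 5, 1] → 2 + 7t + 9t^2 + 5t^3 + t^4

2 + 7t + 9t^2 + 5t^3 + t^4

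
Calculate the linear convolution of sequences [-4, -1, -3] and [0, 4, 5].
y[0] = -4×0 = 0; y[1] = -4×4 + -1×0 = -16; y[2] = -4×5 + -1×4 + -3×0 = -24; y[3] = -1×5 + -3×4 = -17; y[4] = -3×5 = -15

[0, -16, -24, -17, -15]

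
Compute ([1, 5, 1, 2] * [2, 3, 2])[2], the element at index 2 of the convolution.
Use y[k] = Σ_i a[i]·b[k-i] at k=2. y[2] = 1×2 + 5×3 + 1×2 = 19

19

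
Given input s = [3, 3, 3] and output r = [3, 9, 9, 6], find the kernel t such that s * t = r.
Output length 4 = len(s) + len(t) - 1 ⇒ len(t) = 2. Solve t forward using t[k] = (r[k] - Σ_{i≥1} s[i]·t[k-i]) / s[0]: t[0] = r[0] / s[0] = 3 / 3 = 1; t[1] = (r[1] - 3×1) / s[0] = (9 - 3×1) / 3 = 2. So t = [1, 2]. Forward-check [3, 3, 3] * [1, 2]: r[0] = 3×1 = 3; r[1] = 3×2 + 3×1 = 9; r[2] = 3×2 + 3×1 = 9; r[3] = 3×2 = 6 → [3, 9, 9, 6] ✓

[1, 2]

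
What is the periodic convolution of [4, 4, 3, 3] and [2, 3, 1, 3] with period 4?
Use y[k] = Σ_j f[j]·g[(k-j) mod 4]. y[0] = 4×2 + 4×3 + 3×1 + 3×3 = 32; y[1] = 4×3 + 4×2 + 3×3 + 3×1 = 32; y[2] = 4×1 + 4×3 + 3×2 + 3×3 = 31; y[3] = 4×3 + 4×1 + 3×3 + 3×2 = 31. Result: [32, 32, 31, 31]

[32, 32, 31, 31]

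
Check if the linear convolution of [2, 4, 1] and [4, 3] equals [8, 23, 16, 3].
Recompute linear convolution of [2, 4, 1] and [4, 3]: y[0] = 2×4 = 8; y[1] = 2×3 + 4×4 = 22; y[2] = 4×3 + 1×4 = 16; y[3] = 1×3 = 3 → [8, 22, 16, 3]. Compare to given [8, 23, 16, 3]: they differ at index 1: given 23, correct 22, so answer: No

No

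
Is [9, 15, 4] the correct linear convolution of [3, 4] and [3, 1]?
Recompute linear convolution of [3, 4] and [3, 1]: y[0] = 3×3 = 9; y[1] = 3×1 + 4×3 = 15; y[2] = 4×1 = 4 → [9, 15, 4]. Given [9, 15, 4] matches, so answer: Yes

Yes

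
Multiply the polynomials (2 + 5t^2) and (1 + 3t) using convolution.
Ascending coefficients: a = [2, 0, 5], b = [1, 3]. c[0] = 2×1 = 2; c[1] = 2×3 + 0×1 = 6; c[2] = 0×3 + 5×1 = 5; c[3] = 5×3 = 15. Result coefficients: [2, 6, 5, 15] → 2 + 6t + 5t^2 + 15t^3

2 + 6t + 5t^2 + 15t^3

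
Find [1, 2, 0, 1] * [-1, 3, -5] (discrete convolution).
y[0] = 1×-1 = -1; y[1] = 1×3 + 2×-1 = 1; y[2] = 1×-5 + 2×3 + 0×-1 = 1; y[3] = 2×-5 + 0×3 + 1×-1 = -11; y[4] = 0×-5 + 1×3 = 3; y[5] = 1×-5 = -5

[-1, 1, 1, -11, 3, -5]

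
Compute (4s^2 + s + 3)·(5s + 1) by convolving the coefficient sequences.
Ascending coefficients: a = [3, 1, 4], b = [1, 5]. c[0] = 3×1 = 3; c[1] = 3×5 + 1×1 = 16; c[2] = 1×5 + 4×1 = 9; c[3] = 4×5 = 20. Result coefficients: [3, 16, 9, 20] → 20s^3 + 9s^2 + 16s + 3

20s^3 + 9s^2 + 16s + 3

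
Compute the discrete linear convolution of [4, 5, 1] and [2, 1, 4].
y[0] = 4×2 = 8; y[1] = 4×1 + 5×2 = 14; y[2] = 4×4 + 5×1 + 1×2 = 23; y[3] = 5×4 + 1×1 = 21; y[4] = 1×4 = 4

[8, 14, 23, 21, 4]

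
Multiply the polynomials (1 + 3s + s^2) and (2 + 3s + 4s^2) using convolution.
Ascending coefficients: a = [1, 3, 1], b = [2, 3, 4]. c[0] = 1×2 = 2; c[1] = 1×3 + 3×2 = 9; c[2] = 1×4 + 3×3 + 1×2 = 15; c[3] = 3×4 + 1×3 = 15; c[4] = 1×4 = 4. Result coefficients: [2, 9, 15, 15, 4] → 2 + 9s + 15s^2 + 15s^3 + 4s^4

2 + 9s + 15s^2 + 15s^3 + 4s^4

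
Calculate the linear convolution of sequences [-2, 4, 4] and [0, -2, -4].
y[0] = -2×0 = 0; y[1] = -2×-2 + 4×0 = 4; y[2] = -2×-4 + 4×-2 + 4×0 = 0; y[3] = 4×-4 + 4×-2 = -24; y[4] = 4×-4 = -16

[0, 4, 0, -24, -16]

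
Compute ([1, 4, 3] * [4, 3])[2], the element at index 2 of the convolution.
Use y[k] = Σ_i a[i]·b[k-i] at k=2. y[2] = 4×3 + 3×4 = 24

24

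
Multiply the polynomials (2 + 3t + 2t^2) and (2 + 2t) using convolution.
Ascending coefficients: a = [2, 3, 2], b = [2, 2]. c[0] = 2×2 = 4; c[1] = 2×2 + 3×2 = 10; c[2] = 3×2 + 2×2 = 10; c[3] = 2×2 = 4. Result coefficients: [4, 10, 10, 4] → 4 + 10t + 10t^2 + 4t^3

4 + 10t + 10t^2 + 4t^3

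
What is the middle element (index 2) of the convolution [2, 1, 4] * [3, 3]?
Use y[k] = Σ_i a[i]·b[k-i] at k=2. y[2] = 1×3 + 4×3 = 15

15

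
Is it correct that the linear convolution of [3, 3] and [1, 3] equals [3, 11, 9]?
Recompute linear convolution of [3, 3] and [1, 3]: y[0] = 3×1 = 3; y[1] = 3×3 + 3×1 = 12; y[2] = 3×3 = 9 → [3, 12, 9]. Compare to given [3, 11, 9]: they differ at index 1: given 11, correct 12, so answer: No

No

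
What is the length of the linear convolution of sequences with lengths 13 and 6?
Linear/full convolution length: m + n - 1 = 13 + 6 - 1 = 18

18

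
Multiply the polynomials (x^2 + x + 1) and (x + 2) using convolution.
Ascending coefficients: a = [1, 1, 1], b = [2, 1]. c[0] = 1×2 = 2; c[1] = 1×1 + 1×2 = 3; c[2] = 1×1 + 1×2 = 3; c[3] = 1×1 = 1. Result coefficients: [2, 3, 3, 1] → x^3 + 3x^2 + 3x + 2

x^3 + 3x^2 + 3x + 2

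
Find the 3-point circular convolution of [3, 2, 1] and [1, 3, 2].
Use y[k] = Σ_j s[j]·t[(k-j) mod 3]. y[0] = 3×1 + 2×2 + 1×3 = 10; y[1] = 3×3 + 2×1 + 1×2 = 13; y[2] = 3×2 + 2×3 + 1×1 = 13. Result: [10, 13, 13]

[10, 13, 13]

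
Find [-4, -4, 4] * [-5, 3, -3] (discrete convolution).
y[0] = -4×-5 = 20; y[1] = -4×3 + -4×-5 = 8; y[2] = -4×-3 + -4×3 + 4×-5 = -20; y[3] = -4×-3 + 4×3 = 24; y[4] = 4×-3 = -12

[20, 8, -20, 24, -12]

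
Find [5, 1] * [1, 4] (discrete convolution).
y[0] = 5×1 = 5; y[1] = 5×4 + 1×1 = 21; y[2] = 1×4 = 4

[5, 21, 4]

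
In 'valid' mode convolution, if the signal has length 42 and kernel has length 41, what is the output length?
'Valid' mode counts only positions where the kernel fully overlaps the signal: m - n + 1 = 42 - 41 + 1 = 2

2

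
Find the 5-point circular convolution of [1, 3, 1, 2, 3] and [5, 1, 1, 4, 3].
Use y[k] = Σ_j s[j]·t[(k-j) mod 5]. y[0] = 1×5 + 3×3 + 1×4 + 2×1 + 3×1 = 23; y[1] = 1×1 + 3×5 + 1×3 + 2×4 + 3×1 = 30; y[2] = 1×1 + 3×1 + 1×5 + 2×3 + 3×4 = 27; y[3] = 1×4 + 3×1 + 1×1 + 2×5 + 3×3 = 27; y[4] = 1×3 + 3×4 + 1×1 + 2×1 + 3×5 = 33. Result: [23, 30, 27, 27, 33]

[23, 30, 27, 27, 33]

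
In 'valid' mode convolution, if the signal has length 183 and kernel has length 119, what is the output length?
'Valid' mode counts only positions where the kernel fully overlaps the signal: m - n + 1 = 183 - 119 + 1 = 65

65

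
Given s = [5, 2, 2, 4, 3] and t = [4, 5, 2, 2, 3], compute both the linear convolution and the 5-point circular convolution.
Linear: y_lin[0] = 5×4 = 20; y_lin[1] = 5×5 + 2×4 = 33; y_lin[2] = 5×2 + 2×5 + 2×4 = 28; y_lin[3] = 5×2 + 2×2 + 2×5 + 4×4 = 40; y_lin[4] = 5×3 + 2×2 + 2×2 + 4×5 + 3×4 = 55; y_lin[5] = 2×3 + 2×2 + 4×2 + 3×5 = 33; y_lin[6] = 2×3 + 4×2 + 3×2 = 20; y_lin[7] = 4×3 + 3×2 = 18; y_lin[8] = 3×3 = 9 → [20, 33, 28, 40, 55, 33, 20, 18, 9]. Circular (length 5): y[0] = 5×4 + 2×3 + 2×2 + 4×2 + 3×5 = 53; y[1] = 5×5 + 2×4 + 2×3 + 4×2 + 3×2 = 53; y[2] = 5×2 + 2×5 + 2×4 + 4×3 + 3×2 = 46; y[3] = 5×2 + 2×2 + 2×5 + 4×4 + 3×3 = 49; y[4] = 5×3 + 2×2 + 2×2 + 4×5 + 3×4 = 55 → [53, 53, 46, 49, 55]

Linear: [20, 33, 28, 40, 55, 33, 20, 18, 9], Circular: [53, 53, 46, 49, 55]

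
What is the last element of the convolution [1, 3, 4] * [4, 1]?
Use y[k] = Σ_i a[i]·b[k-i] at k=3. y[3] = 4×1 = 4

4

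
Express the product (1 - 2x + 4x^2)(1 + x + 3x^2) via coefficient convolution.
Ascending coefficients: a = [1, -2, 4], b = [1, 1, 3]. c[0] = 1×1 = 1; c[1] = 1×1 + -2×1 = -1; c[2] = 1×3 + -2×1 + 4×1 = 5; c[3] = -2×3 + 4×1 = -2; c[4] = 4×3 = 12. Result coefficients: [1, -1, 5, -2, 12] → 1 - x + 5x^2 - 2x^3 + 12x^4

1 - x + 5x^2 - 2x^3 + 12x^4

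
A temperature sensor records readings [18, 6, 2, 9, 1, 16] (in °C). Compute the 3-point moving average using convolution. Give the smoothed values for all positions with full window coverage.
3-point moving average kernel = [1, 1, 1]. Apply in 'valid' mode (full window coverage): avg[0] = (18 + 6 + 2) / 3 = 8.67; avg[1] = (6 + 2 + 9) / 3 = 5.67; avg[2] = (2 + 9 + 1) / 3 = 4.0; avg[3] = (9 + 1 + 16) / 3 = 8.67. Smoothed values: [8.67, 5.67, 4.0, 8.67]

[8.67, 5.67, 4.0, 8.67]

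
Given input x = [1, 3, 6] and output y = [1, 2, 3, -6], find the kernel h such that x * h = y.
Output length 4 = len(x) + len(h) - 1 ⇒ len(h) = 2. Solve h forward using h[k] = (y[k] - Σ_{i≥1} x[i]·h[k-i]) / x[0]: h[0] = y[0] / x[0] = 1 / 1 = 1; h[1] = (y[1] - 3×1) / x[0] = (2 - 3×1) / 1 = -1. So h = [1, -1]. Forward-check [1, 3, 6] * [1, -1]: y[0] = 1×1 = 1; y[1] = 1×-1 + 3×1 = 2; y[2] = 3×-1 + 6×1 = 3; y[3] = 6×-1 = -6 → [1, 2, 3, -6] ✓

[1, -1]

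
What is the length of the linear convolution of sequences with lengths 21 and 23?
Linear/full convolution length: m + n - 1 = 21 + 23 - 1 = 43

43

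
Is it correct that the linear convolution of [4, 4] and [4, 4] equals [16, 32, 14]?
Recompute linear convolution of [4, 4] and [4, 4]: y[0] = 4×4 = 16; y[1] = 4×4 + 4×4 = 32; y[2] = 4×4 = 16 → [16, 32, 16]. Compare to given [16, 32, 14]: they differ at index 2: given 14, correct 16, so answer: No

No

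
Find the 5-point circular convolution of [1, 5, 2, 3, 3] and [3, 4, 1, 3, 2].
Use y[k] = Σ_j a[j]·b[(k-j) mod 5]. y[0] = 1×3 + 5×2 + 2×3 + 3×1 + 3×4 = 34; y[1] = 1×4 + 5×3 + 2×2 + 3×3 + 3×1 = 35; y[2] = 1×1 + 5×4 + 2×3 + 3×2 + 3×3 = 42; y[3] = 1×3 + 5×1 + 2×4 + 3×3 + 3×2 = 31; y[4] = 1×2 + 5×3 + 2×1 + 3×4 + 3×3 = 40. Result: [34, 35, 42, 31, 40]

[34, 35, 42, 31, 40]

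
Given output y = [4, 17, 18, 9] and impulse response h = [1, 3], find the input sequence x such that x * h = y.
Deconvolve y=[4, 17, 18, 9] by h=[1, 3]. Since h[0]=1, solve forward: x[0] = y[0] / 1 = 4; x[1] = (y[1] - 4×3) / 1 = 5; x[2] = (y[2] - 5×3) / 1 = 3. So x = [4, 5, 3]. Check by forward convolution: y[0] = 4×1 = 4; y[1] = 4×3 + 5×1 = 17; y[2] = 5×3 + 3×1 = 18; y[3] = 3×3 = 9

[4, 5, 3]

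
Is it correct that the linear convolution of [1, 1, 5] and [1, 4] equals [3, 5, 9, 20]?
Recompute linear convolution of [1, 1, 5] and [1, 4]: y[0] = 1×1 = 1; y[1] = 1×4 + 1×1 = 5; y[2] = 1×4 + 5×1 = 9; y[3] = 5×4 = 20 → [1, 5, 9, 20]. Compare to given [3, 5, 9, 20]: they differ at index 0: given 3, correct 1, so answer: No

No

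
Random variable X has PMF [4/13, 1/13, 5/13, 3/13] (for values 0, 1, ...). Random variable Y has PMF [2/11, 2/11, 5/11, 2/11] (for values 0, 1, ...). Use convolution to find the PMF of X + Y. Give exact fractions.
P(X+Y=k) = Σ_i P(X=i)·P(Y=k-i) — a convolution of [4/13, 1/13, 5/13, 3/13] and [2/11, 2/11, 5/11, 2/11]. P(X+Y=0) = (4/13)×(2/11) = 8/143; P(X+Y=1) = (4/13)×(2/11) + (1/13)×(2/11) = 8/143 + 2/143 = 10/143; P(X+Y=2) = (4/13)×(5/11) + (1/13)×(2/11) + (5/13)×(2/11) = 20/143 + 2/143 + 10/143 = 32/143; P(X+Y=3) = (4/13)×(2/11) + (1/13)×(5/11) + (5/13)×(2/11) + (3/13)×(2/11) = 8/143 + 5/143 + 10/143 + 6/143 = 29/143; P(X+Y=4) = (1/13)×(2/11) + (5/13)×(5/11) + (3/13)×(2/11) = 2/143 + 25/143 + 6/143 = 3/13; P(X+Y=5) = (5/13)×(2/11) + (3/13)×(5/11) = 10/143 + 15/143 = 25/143; P(X+Y=6) = (3/13)×(2/11) = 6/143. PMF: [8/143, 10/143, 32/143, 29/143, 3/13, 25/143, 6/143] (sums to 1 ✓)

[8/143, 10/143, 32/143, 29/143, 3/13, 25/143, 6/143]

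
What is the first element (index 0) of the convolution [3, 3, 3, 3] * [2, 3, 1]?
Use y[k] = Σ_i a[i]·b[k-i] at k=0. y[0] = 3×2 = 6

6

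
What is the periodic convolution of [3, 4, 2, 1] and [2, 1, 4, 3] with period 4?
Use y[k] = Σ_j a[j]·b[(k-j) mod 4]. y[0] = 3×2 + 4×3 + 2×4 + 1×1 = 27; y[1] = 3×1 + 4×2 + 2×3 + 1×4 = 21; y[2] = 3×4 + 4×1 + 2×2 + 1×3 = 23; y[3] = 3×3 + 4×4 + 2×1 + 1×2 = 29. Result: [27, 21, 23, 29]

[27, 21, 23, 29]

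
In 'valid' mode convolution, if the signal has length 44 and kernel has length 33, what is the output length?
'Valid' mode counts only positions where the kernel fully overlaps the signal: m - n + 1 = 44 - 33 + 1 = 12

12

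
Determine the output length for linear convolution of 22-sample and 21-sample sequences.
Linear/full convolution length: m + n - 1 = 22 + 21 - 1 = 42

42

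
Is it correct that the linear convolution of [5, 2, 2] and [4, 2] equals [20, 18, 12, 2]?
Recompute linear convolution of [5, 2, 2] and [4, 2]: y[0] = 5×4 = 20; y[1] = 5×2 + 2×4 = 18; y[2] = 2×2 + 2×4 = 12; y[3] = 2×2 = 4 → [20, 18, 12, 4]. Compare to given [20, 18, 12, 2]: they differ at index 3: given 2, correct 4, so answer: No

No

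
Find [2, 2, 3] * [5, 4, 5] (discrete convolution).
y[0] = 2×5 = 10; y[1] = 2×4 + 2×5 = 18; y[2] = 2×5 + 2×4 + 3×5 = 33; y[3] = 2×5 + 3×4 = 22; y[4] = 3×5 = 15

[10, 18, 33, 22, 15]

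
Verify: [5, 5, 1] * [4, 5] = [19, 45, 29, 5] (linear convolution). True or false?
Recompute linear convolution of [5, 5, 1] and [4, 5]: y[0] = 5×4 = 20; y[1] = 5×5 + 5×4 = 45; y[2] = 5×5 + 1×4 = 29; y[3] = 1×5 = 5 → [20, 45, 29, 5]. Compare to given [19, 45, 29, 5]: they differ at index 0: given 19, correct 20, so answer: No

No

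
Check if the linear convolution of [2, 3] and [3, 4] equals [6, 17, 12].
Recompute linear convolution of [2, 3] and [3, 4]: y[0] = 2×3 = 6; y[1] = 2×4 + 3×3 = 17; y[2] = 3×4 = 12 → [6, 17, 12]. Given [6, 17, 12] matches, so answer: Yes

Yes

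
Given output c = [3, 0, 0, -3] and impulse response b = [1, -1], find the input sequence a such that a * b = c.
Deconvolve c=[3, 0, 0, -3] by b=[1, -1]. Since b[0]=1, solve forward: a[0] = c[0] / 1 = 3; a[1] = (c[1] - 3×-1) / 1 = 3; a[2] = (c[2] - 3×-1) / 1 = 3. So a = [3, 3, 3]. Check by forward convolution: c[0] = 3×1 = 3; c[1] = 3×-1 + 3×1 = 0; c[2] = 3×-1 + 3×1 = 0; c[3] = 3×-1 = -3

[3, 3, 3]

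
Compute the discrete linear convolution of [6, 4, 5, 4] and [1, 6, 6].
y[0] = 6×1 = 6; y[1] = 6×6 + 4×1 = 40; y[2] = 6×6 + 4×6 + 5×1 = 65; y[3] = 4×6 + 5×6 + 4×1 = 58; y[4] = 5×6 + 4×6 = 54; y[5] = 4×6 = 24

[6, 40, 65, 58, 54, 24]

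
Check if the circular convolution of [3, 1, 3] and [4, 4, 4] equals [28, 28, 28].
Recompute circular convolution of [3, 1, 3] and [4, 4, 4]: y[0] = 3×4 + 1×4 + 3×4 = 28; y[1] = 3×4 + 1×4 + 3×4 = 28; y[2] = 3×4 + 1×4 + 3×4 = 28 → [28, 28, 28]. Given [28, 28, 28] matches, so answer: Yes

Yes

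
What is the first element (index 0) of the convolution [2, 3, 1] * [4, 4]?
Use y[k] = Σ_i a[i]·b[k-i] at k=0. y[0] = 2×4 = 8

8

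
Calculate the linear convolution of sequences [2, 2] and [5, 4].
y[0] = 2×5 = 10; y[1] = 2×4 + 2×5 = 18; y[2] = 2×4 = 8

[10, 18, 8]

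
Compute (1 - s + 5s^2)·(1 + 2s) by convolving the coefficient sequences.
Ascending coefficients: a = [1, -1, 5], b = [1, 2]. c[0] = 1×1 = 1; c[1] = 1×2 + -1×1 = 1; c[2] = -1×2 + 5×1 = 3; c[3] = 5×2 = 10. Result coefficients: [1, 1, 3, 10] → 1 + s + 3s^2 + 10s^3

1 + s + 3s^2 + 10s^3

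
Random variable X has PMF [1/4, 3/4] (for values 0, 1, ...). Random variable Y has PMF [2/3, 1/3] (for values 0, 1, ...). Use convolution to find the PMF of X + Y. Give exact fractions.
P(X+Y=k) = Σ_i P(X=i)·P(Y=k-i) — a convolution of [1/4, 3/4] and [2/3, 1/3]. P(X+Y=0) = (1/4)×(2/3) = 1/6; P(X+Y=1) = (1/4)×(1/3) + (3/4)×(2/3) = 1/12 + 1/2 = 7/12; P(X+Y=2) = (3/4)×(1/3) = 1/4. PMF: [1/6, 7/12, 1/4] (sums to 1 ✓)

[1/6, 7/12, 1/4]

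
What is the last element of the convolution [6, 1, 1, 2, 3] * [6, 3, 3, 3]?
Use y[k] = Σ_i a[i]·b[k-i] at k=7. y[7] = 3×3 = 9

9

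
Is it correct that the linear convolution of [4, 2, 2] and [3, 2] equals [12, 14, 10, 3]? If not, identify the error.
Recompute linear convolution of [4, 2, 2] and [3, 2]: y[0] = 4×3 = 12; y[1] = 4×2 + 2×3 = 14; y[2] = 2×2 + 2×3 = 10; y[3] = 2×2 = 4 → [12, 14, 10, 4]. Compare to given [12, 14, 10, 3]: they differ at index 3: given 3, correct 4, so answer: No

No. Error at index 3: given 3, correct 4.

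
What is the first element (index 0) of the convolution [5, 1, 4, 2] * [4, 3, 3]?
Use y[k] = Σ_i a[i]·b[k-i] at k=0. y[0] = 5×4 = 20

20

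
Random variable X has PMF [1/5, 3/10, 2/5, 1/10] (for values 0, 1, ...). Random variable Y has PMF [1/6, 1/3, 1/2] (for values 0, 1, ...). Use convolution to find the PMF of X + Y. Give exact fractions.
P(X+Y=k) = Σ_i P(X=i)·P(Y=k-i) — a convolution of [1/5, 3/10, 2/5, 1/10] and [1/6, 1/3, 1/2]. P(X+Y=0) = (1/5)×(1/6) = 1/30; P(X+Y=1) = (1/5)×(1/3) + (3/10)×(1/6) = 1/15 + 1/20 = 7/60; P(X+Y=2) = (1/5)×(1/2) + (3/10)×(1/3) + (2/5)×(1/6) = 1/10 + 1/10 + 1/15 = 4/15; P(X+Y=3) = (3/10)×(1/2) + (2/5)×(1/3) + (1/10)×(1/6) = 3/20 + 2/15 + 1/60 = 3/10; P(X+Y=4) = (2/5)×(1/2) + (1/10)×(1/3) = 1/5 + 1/30 = 7/30; P(X+Y=5) = (1/10)×(1/2) = 1/20. PMF: [1/30, 7/60, 4/15, 3/10, 7/30, 1/20] (sums to 1 ✓)

[1/30, 7/60, 4/15, 3/10, 7/30, 1/20]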